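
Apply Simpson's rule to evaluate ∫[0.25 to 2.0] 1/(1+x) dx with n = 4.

f(x) = 1/(1+x)
a = 0.25, b = 2.0, n = 4
h = (b - a)/n = 0.437500

Simpson's rule: (h/3)[f(x₀) + 4f(x₁) + 2f(x₂) + ... + f(xₙ)]

x_0 = 0.2500, f(x_0) = 0.800000, coefficient = 1
x_1 = 0.6875, f(x_1) = 0.592593, coefficient = 4
x_2 = 1.1250, f(x_2) = 0.470588, coefficient = 2
x_3 = 1.5625, f(x_3) = 0.390244, coefficient = 4
x_4 = 2.0000, f(x_4) = 0.333333, coefficient = 1

I ≈ (0.437500/3) × 6.005856 = 0.875854
Exact value: 0.875469
Error: 0.000385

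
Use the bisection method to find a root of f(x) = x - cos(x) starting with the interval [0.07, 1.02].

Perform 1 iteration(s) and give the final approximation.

f(x) = x - cos(x)
Initial interval: [0.07, 1.02]

Iteration 1:
  c_1 = (0.070000 + 1.020000)/2 = 0.545000
  f(c_1) = f(0.545000) = -0.310127
  f(a) × f(c) ≥ 0, new interval: [0.545000, 1.020000]

After 1 iteration(s), the approximation is c_1 = 0.545000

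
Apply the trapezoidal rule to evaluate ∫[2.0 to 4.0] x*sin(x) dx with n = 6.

f(x) = x*sin(x)
a = 2.0, b = 4.0, n = 6
h = (b - a)/n = 0.333333

Trapezoidal rule: (h/2)[f(x₀) + 2f(x₁) + 2f(x₂) + ... + f(xₙ)]

x_0 = 2.0000, f(x_0) = 1.818595, coefficient = 1
x_1 = 2.3333, f(x_1) = 1.687200, coefficient = 2
x_2 = 2.6667, f(x_2) = 1.219394, coefficient = 2
x_3 = 3.0000, f(x_3) = 0.423360, coefficient = 2
x_4 = 3.3333, f(x_4) = -0.635227, coefficient = 2
x_5 = 3.6667, f(x_5) = -1.838016, coefficient = 2
x_6 = 4.0000, f(x_6) = -3.027210, coefficient = 1

I ≈ (0.333333/2) × 0.504808 = 0.084135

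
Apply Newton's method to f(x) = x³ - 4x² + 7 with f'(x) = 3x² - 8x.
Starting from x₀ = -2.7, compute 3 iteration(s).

f(x) = x³ - 4x² + 7
f'(x) = 3x² - 8x
x₀ = -2.7

Newton-Raphson formula: x_{n+1} = x_n - f(x_n)/f'(x_n)

Iteration 1:
  f(-2.700000) = -41.843000
  f'(-2.700000) = 43.470000
  x_1 = -2.700000 - (-41.843000)/43.470000 = -1.737428
Iteration 2:
  f(-1.737428) = -10.319324
  f'(-1.737428) = 22.955394
  x_2 = -1.737428 - (-10.319324)/22.955394 = -1.287890
Iteration 3:
  f(-1.287890) = -1.770815
  f'(-1.287890) = 15.279102
  x_3 = -1.287890 - (-1.770815)/15.279102 = -1.171992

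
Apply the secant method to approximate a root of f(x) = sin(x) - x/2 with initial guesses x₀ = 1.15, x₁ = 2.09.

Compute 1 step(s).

f(x) = sin(x) - x/2
x₀ = 1.15, x₁ = 2.09

Secant formula: x_{n+1} = x_n - f(x_n)(x_n - x_{n-1})/(f(x_n) - f(x_{n-1}))

Iteration 1:
  f(1.150000) = 0.337764
  f(2.090000) = -0.176785
  x_2 = 2.090000 - (-0.176785)×(2.090000 - 1.150000)/(-0.176785 - 0.337764)
       = 1.767041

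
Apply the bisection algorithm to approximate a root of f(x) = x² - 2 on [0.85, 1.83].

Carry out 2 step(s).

f(x) = x² - 2
Initial interval: [0.85, 1.83]

Iteration 1:
  c_1 = (0.850000 + 1.830000)/2 = 1.340000
  f(c_1) = f(1.340000) = -0.204400
  f(a) × f(c) ≥ 0, new interval: [1.340000, 1.830000]
Iteration 2:
  c_2 = (1.340000 + 1.830000)/2 = 1.585000
  f(c_2) = f(1.585000) = 0.512225
  f(a) × f(c) < 0, new interval: [1.340000, 1.585000]

After 2 iteration(s), the approximation is c_2 = 1.585000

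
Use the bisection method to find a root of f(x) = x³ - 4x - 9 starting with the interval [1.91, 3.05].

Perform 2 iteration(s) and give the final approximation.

f(x) = x³ - 4x - 9
Initial interval: [1.91, 3.05]

Iteration 1:
  c_1 = (1.910000 + 3.050000)/2 = 2.480000
  f(c_1) = f(2.480000) = -3.667008
  f(a) × f(c) ≥ 0, new interval: [2.480000, 3.050000]
Iteration 2:
  c_2 = (2.480000 + 3.050000)/2 = 2.765000
  f(c_2) = f(2.765000) = 1.079047
  f(a) × f(c) < 0, new interval: [2.480000, 2.765000]

After 2 iteration(s), the approximation is c_2 = 2.765000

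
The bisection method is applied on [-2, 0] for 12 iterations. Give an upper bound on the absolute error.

Bisection error bound: |error| ≤ (b-a)/2^n
|error| ≤ (0 - (-2))/2^12 = 2/2^12
|error| ≤ 0.0004882812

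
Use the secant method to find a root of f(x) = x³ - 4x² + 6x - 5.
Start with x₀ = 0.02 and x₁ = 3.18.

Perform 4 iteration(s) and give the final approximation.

f(x) = x³ - 4x² + 6x - 5
x₀ = 0.02, x₁ = 3.18

Secant formula: x_{n+1} = x_n - f(x_n)(x_n - x_{n-1})/(f(x_n) - f(x_{n-1}))

Iteration 1:
  f(0.020000) = -4.881592
  f(3.180000) = 5.787832
  x_2 = 3.180000 - 5.787832×(3.180000 - 0.020000)/(5.787832 - (-4.881592))
       = 1.465798
Iteration 2:
  f(3.180000) = 5.787832
  f(1.465798) = -1.650107
  x_3 = 1.465798 - (-1.650107)×(1.465798 - 3.180000)/(-1.650107 - 5.787832)
       = 1.846094
Iteration 3:
  f(1.465798) = -1.650107
  f(1.846094) = -1.264084
  x_4 = 1.846094 - (-1.264084)×(1.846094 - 1.465798)/(-1.264084 - (-1.650107))
       = 3.091424
Iteration 4:
  f(1.846094) = -1.264084
  f(3.091424) = 4.865371
  x_5 = 3.091424 - 4.865371×(3.091424 - 1.846094)/(4.865371 - (-1.264084))
       = 2.102919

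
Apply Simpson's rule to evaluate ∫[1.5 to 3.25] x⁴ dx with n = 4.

f(x) = x⁴
a = 1.5, b = 3.25, n = 4
h = (b - a)/n = 0.437500

Simpson's rule: (h/3)[f(x₀) + 4f(x₁) + 2f(x₂) + ... + f(xₙ)]

x_0 = 1.5000, f(x_0) = 5.062500, coefficient = 1
x_1 = 1.9375, f(x_1) = 14.091812, coefficient = 4
x_2 = 2.3750, f(x_2) = 31.816650, coefficient = 2
x_3 = 2.8125, f(x_3) = 62.570572, coefficient = 4
x_4 = 3.2500, f(x_4) = 111.566406, coefficient = 1

I ≈ (0.437500/3) × 486.911743 = 71.007963
Exact value: 70.999414
Error: 0.008548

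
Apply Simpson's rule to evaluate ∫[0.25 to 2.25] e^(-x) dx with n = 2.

f(x) = e^(-x)
a = 0.25, b = 2.25, n = 2
h = (b - a)/n = 1.000000

Simpson's rule: (h/3)[f(x₀) + 4f(x₁) + 2f(x₂) + ... + f(xₙ)]

x_0 = 0.2500, f(x_0) = 0.778801, coefficient = 1
x_1 = 1.2500, f(x_1) = 0.286505, coefficient = 4
x_2 = 2.2500, f(x_2) = 0.105399, coefficient = 1

I ≈ (1.000000/3) × 2.030219 = 0.676740
Exact value: 0.673402
Error: 0.003338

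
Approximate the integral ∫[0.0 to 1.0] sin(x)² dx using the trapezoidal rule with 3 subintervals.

f(x) = sin(x)²
a = 0.0, b = 1.0, n = 3
h = (b - a)/n = 0.333333

Trapezoidal rule: (h/2)[f(x₀) + 2f(x₁) + 2f(x₂) + ... + f(xₙ)]

x_0 = 0.0000, f(x_0) = 0.000000, coefficient = 1
x_1 = 0.3333, f(x_1) = 0.107056, coefficient = 2
x_2 = 0.6667, f(x_2) = 0.382381, coefficient = 2
x_3 = 1.0000, f(x_3) = 0.708073, coefficient = 1

I ≈ (0.333333/2) × 1.686949 = 0.281158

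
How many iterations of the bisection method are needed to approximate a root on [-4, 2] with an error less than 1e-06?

We need (b-a)/2^n ≤ 1e-06
(2 - (-4))/2^n ≤ 1e-06
6/2^n ≤ 1e-06
2^n ≥ 6000000
n ≥ log₂(6000000) = 22.52
n ≥ 23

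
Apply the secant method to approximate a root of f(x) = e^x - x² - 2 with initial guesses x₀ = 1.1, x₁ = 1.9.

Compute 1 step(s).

f(x) = e^x - x² - 2
x₀ = 1.1, x₁ = 1.9

Secant formula: x_{n+1} = x_n - f(x_n)(x_n - x_{n-1})/(f(x_n) - f(x_{n-1}))

Iteration 1:
  f(1.100000) = -0.205834
  f(1.900000) = 1.075894
  x_2 = 1.900000 - 1.075894×(1.900000 - 1.100000)/(1.075894 - (-0.205834))
       = 1.228473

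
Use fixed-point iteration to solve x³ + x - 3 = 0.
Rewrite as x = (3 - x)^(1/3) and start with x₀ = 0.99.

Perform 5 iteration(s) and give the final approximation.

Equation: x³ + x - 3 = 0
Fixed-point form: x = (3 - x)^(1/3)
x₀ = 0.99

x_1 = g(0.990000) = 1.262017
x_2 = g(1.262017) = 1.202306
x_3 = g(1.202306) = 1.215921
x_4 = g(1.215921) = 1.212843
x_5 = g(1.212843) = 1.213540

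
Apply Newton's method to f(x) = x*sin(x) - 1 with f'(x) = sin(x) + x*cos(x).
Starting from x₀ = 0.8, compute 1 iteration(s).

f(x) = x*sin(x) - 1
f'(x) = sin(x) + x*cos(x)
x₀ = 0.8

Newton-Raphson formula: x_{n+1} = x_n - f(x_n)/f'(x_n)

Iteration 1:
  f(0.800000) = -0.426115
  f'(0.800000) = 1.274721
  x_1 = 0.800000 - (-0.426115)/1.274721 = 1.134281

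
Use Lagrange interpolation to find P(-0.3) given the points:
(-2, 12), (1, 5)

Lagrange interpolation formula:
P(x) = Σ yᵢ × Lᵢ(x)
where Lᵢ(x) = Π_{j≠i} (x - xⱼ)/(xᵢ - xⱼ)

L_0(-0.3) = (-0.3 - 1)/(-2 - 1) = 0.433333
L_1(-0.3) = (-0.3 - (-2))/(1 - (-2)) = 0.566667

P(-0.3) = 12×L_0(-0.3) + 5×L_1(-0.3)
P(-0.3) = 8.033333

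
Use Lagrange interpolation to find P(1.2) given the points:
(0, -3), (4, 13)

Lagrange interpolation formula:
P(x) = Σ yᵢ × Lᵢ(x)
where Lᵢ(x) = Π_{j≠i} (x - xⱼ)/(xᵢ - xⱼ)

L_0(1.2) = (1.2 - 4)/(0 - 4) = 0.700000
L_1(1.2) = (1.2 - 0)/(4 - 0) = 0.300000

P(1.2) = (-3)×L_0(1.2) + 13×L_1(1.2)
P(1.2) = 1.800000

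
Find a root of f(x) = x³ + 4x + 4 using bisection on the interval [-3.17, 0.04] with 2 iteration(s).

f(x) = x³ + 4x + 4
Initial interval: [-3.17, 0.04]

Iteration 1:
  c_1 = (-3.170000 + 0.040000)/2 = -1.565000
  f(c_1) = f(-1.565000) = -6.093037
  f(a) × f(c) ≥ 0, new interval: [-1.565000, 0.040000]
Iteration 2:
  c_2 = (-1.565000 + 0.040000)/2 = -0.762500
  f(c_2) = f(-0.762500) = 0.506678
  f(a) × f(c) < 0, new interval: [-1.565000, -0.762500]

After 2 iteration(s), the approximation is c_2 = -0.762500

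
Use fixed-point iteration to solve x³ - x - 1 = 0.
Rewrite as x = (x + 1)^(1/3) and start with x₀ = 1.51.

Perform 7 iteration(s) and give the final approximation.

Equation: x³ - x - 1 = 0
Fixed-point form: x = (x + 1)^(1/3)
x₀ = 1.51

x_1 = g(1.510000) = 1.359016
x_2 = g(1.359016) = 1.331201
x_3 = g(1.331201) = 1.325948
x_4 = g(1.325948) = 1.324952
x_5 = g(1.324952) = 1.324762
x_6 = g(1.324762) = 1.324726
x_7 = g(1.324726) = 1.324720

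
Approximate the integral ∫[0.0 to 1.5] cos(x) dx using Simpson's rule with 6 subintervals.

f(x) = cos(x)
a = 0.0, b = 1.5, n = 6
h = (b - a)/n = 0.250000

Simpson's rule: (h/3)[f(x₀) + 4f(x₁) + 2f(x₂) + ... + f(xₙ)]

x_0 = 0.0000, f(x_0) = 1.000000, coefficient = 1
x_1 = 0.2500, f(x_1) = 0.968912, coefficient = 4
x_2 = 0.5000, f(x_2) = 0.877583, coefficient = 2
x_3 = 0.7500, f(x_3) = 0.731689, coefficient = 4
x_4 = 1.0000, f(x_4) = 0.540302, coefficient = 2
x_5 = 1.2500, f(x_5) = 0.315322, coefficient = 4
x_6 = 1.5000, f(x_6) = 0.070737, coefficient = 1

I ≈ (0.250000/3) × 11.970202 = 0.997517
Exact value: 0.997495
Error: 0.000022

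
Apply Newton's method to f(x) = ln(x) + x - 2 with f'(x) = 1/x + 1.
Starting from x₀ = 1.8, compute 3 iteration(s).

f(x) = ln(x) + x - 2
f'(x) = 1/x + 1
x₀ = 1.8

Newton-Raphson formula: x_{n+1} = x_n - f(x_n)/f'(x_n)

Iteration 1:
  f(1.800000) = 0.387787
  f'(1.800000) = 1.555556
  x_1 = 1.800000 - 0.387787/1.555556 = 1.550709
Iteration 2:
  f(1.550709) = -0.010579
  f'(1.550709) = 1.644866
  x_2 = 1.550709 - (-0.010579)/1.644866 = 1.557140
Iteration 3:
  f(1.557140) = -0.000009
  f'(1.557140) = 1.642203
  x_3 = 1.557140 - (-0.000009)/1.642203 = 1.557146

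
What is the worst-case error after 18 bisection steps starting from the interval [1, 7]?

Bisection error bound: |error| ≤ (b-a)/2^n
|error| ≤ (7 - 1)/2^18 = 6/2^18
|error| ≤ 0.0000228882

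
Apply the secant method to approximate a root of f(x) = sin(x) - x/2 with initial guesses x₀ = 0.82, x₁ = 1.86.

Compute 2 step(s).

f(x) = sin(x) - x/2
x₀ = 0.82, x₁ = 1.86

Secant formula: x_{n+1} = x_n - f(x_n)(x_n - x_{n-1})/(f(x_n) - f(x_{n-1}))

Iteration 1:
  f(0.820000) = 0.321146
  f(1.860000) = 0.028471
  x_2 = 1.860000 - 0.028471×(1.860000 - 0.820000)/(0.028471 - 0.321146)
       = 1.961171
Iteration 2:
  f(1.860000) = 0.028471
  f(1.961171) = -0.055819
  x_3 = 1.961171 - (-0.055819)×(1.961171 - 1.860000)/(-0.055819 - 0.028471)
       = 1.894173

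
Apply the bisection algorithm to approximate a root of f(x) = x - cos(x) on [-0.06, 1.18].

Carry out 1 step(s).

f(x) = x - cos(x)
Initial interval: [-0.06, 1.18]

Iteration 1:
  c_1 = (-0.060000 + 1.180000)/2 = 0.560000
  f(c_1) = f(0.560000) = -0.287255
  f(a) × f(c) ≥ 0, new interval: [0.560000, 1.180000]

After 1 iteration(s), the approximation is c_1 = 0.560000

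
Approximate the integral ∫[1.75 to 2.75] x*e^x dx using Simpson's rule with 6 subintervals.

f(x) = x*e^x
a = 1.75, b = 2.75, n = 6
h = (b - a)/n = 0.166667

Simpson's rule: (h/3)[f(x₀) + 4f(x₁) + 2f(x₂) + ... + f(xₙ)]

x_0 = 1.7500, f(x_0) = 10.070555, coefficient = 1
x_1 = 1.9167, f(x_1) = 13.029998, coefficient = 4
x_2 = 2.0833, f(x_2) = 16.731656, coefficient = 2
x_3 = 2.2500, f(x_3) = 21.347406, coefficient = 4
x_4 = 2.4167, f(x_4) = 27.087053, coefficient = 2
x_5 = 2.5833, f(x_5) = 34.206439, coefficient = 4
x_6 = 2.7500, f(x_6) = 43.017238, coefficient = 1

I ≈ (0.166667/3) × 415.060578 = 23.058921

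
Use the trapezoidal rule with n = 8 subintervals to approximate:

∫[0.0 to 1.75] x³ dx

f(x) = x³
a = 0.0, b = 1.75, n = 8
h = (b - a)/n = 0.218750

Trapezoidal rule: (h/2)[f(x₀) + 2f(x₁) + 2f(x₂) + ... + f(xₙ)]

x_0 = 0.0000, f(x_0) = 0.000000, coefficient = 1
x_1 = 0.2188, f(x_1) = 0.010468, coefficient = 2
x_2 = 0.4375, f(x_2) = 0.083740, coefficient = 2
x_3 = 0.6562, f(x_3) = 0.282623, coefficient = 2
x_4 = 0.8750, f(x_4) = 0.669922, coefficient = 2
x_5 = 1.0938, f(x_5) = 1.308441, coefficient = 2
x_6 = 1.3125, f(x_6) = 2.260986, coefficient = 2
x_7 = 1.5312, f(x_7) = 3.590363, coefficient = 2
x_8 = 1.7500, f(x_8) = 5.359375, coefficient = 1

I ≈ (0.218750/2) × 21.772461 = 2.381363
Exact value: 2.344727
Error: 0.036636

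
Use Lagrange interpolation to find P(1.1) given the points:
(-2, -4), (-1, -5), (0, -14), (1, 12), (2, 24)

Lagrange interpolation formula:
P(x) = Σ yᵢ × Lᵢ(x)
where Lᵢ(x) = Π_{j≠i} (x - xⱼ)/(xᵢ - xⱼ)

L_0(1.1) = (1.1 - (-1))/(-2 - (-1)) × (1.1 - 0)/(-2 - 0) × (1.1 - 1)/(-2 - 1) × (1.1 - 2)/(-2 - 2) = -0.008663
L_1(1.1) = (1.1 - (-2))/(-1 - (-2)) × (1.1 - 0)/(-1 - 0) × (1.1 - 1)/(-1 - 1) × (1.1 - 2)/(-1 - 2) = 0.051150
L_2(1.1) = (1.1 - (-2))/(0 - (-2)) × (1.1 - (-1))/(0 - (-1)) × (1.1 - 1)/(0 - 1) × (1.1 - 2)/(0 - 2) = -0.146475
L_3(1.1) = (1.1 - (-2))/(1 - (-2)) × (1.1 - (-1))/(1 - (-1)) × (1.1 - 0)/(1 - 0) × (1.1 - 2)/(1 - 2) = 1.074150
L_4(1.1) = (1.1 - (-2))/(2 - (-2)) × (1.1 - (-1))/(2 - (-1)) × (1.1 - 0)/(2 - 0) × (1.1 - 1)/(2 - 1) = 0.029838

P(1.1) = (-4)×L_0(1.1) + (-5)×L_1(1.1) + (-14)×L_2(1.1) + 12×L_3(1.1) + 24×L_4(1.1)
P(1.1) = 15.435450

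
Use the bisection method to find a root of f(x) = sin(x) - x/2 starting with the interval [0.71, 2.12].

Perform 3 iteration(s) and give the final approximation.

f(x) = sin(x) - x/2
Initial interval: [0.71, 2.12]

Iteration 1:
  c_1 = (0.710000 + 2.120000)/2 = 1.415000
  f(c_1) = f(1.415000) = 0.280388
  f(a) × f(c) ≥ 0, new interval: [1.415000, 2.120000]
Iteration 2:
  c_2 = (1.415000 + 2.120000)/2 = 1.767500
  f(c_2) = f(1.767500) = 0.096966
  f(a) × f(c) ≥ 0, new interval: [1.767500, 2.120000]
Iteration 3:
  c_3 = (1.767500 + 2.120000)/2 = 1.943750
  f(c_3) = f(1.943750) = -0.040620
  f(a) × f(c) < 0, new interval: [1.767500, 1.943750]

After 3 iteration(s), the approximation is c_3 = 1.943750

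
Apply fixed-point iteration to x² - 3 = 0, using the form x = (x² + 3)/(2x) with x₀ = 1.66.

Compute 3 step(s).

Equation: x² - 3 = 0
Fixed-point form: x = (x² + 3)/(2x)
x₀ = 1.66

x_1 = g(1.660000) = 1.733614
x_2 = g(1.733614) = 1.732052
x_3 = g(1.732052) = 1.732051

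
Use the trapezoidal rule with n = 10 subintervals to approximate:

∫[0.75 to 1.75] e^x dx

f(x) = e^x
a = 0.75, b = 1.75, n = 10
h = (b - a)/n = 0.100000

Trapezoidal rule: (h/2)[f(x₀) + 2f(x₁) + 2f(x₂) + ... + f(xₙ)]

x_0 = 0.7500, f(x_0) = 2.117000, coefficient = 1
x_1 = 0.8500, f(x_1) = 2.339647, coefficient = 2
x_2 = 0.9500, f(x_2) = 2.585710, coefficient = 2
x_3 = 1.0500, f(x_3) = 2.857651, coefficient = 2
x_4 = 1.1500, f(x_4) = 3.158193, coefficient = 2
x_5 = 1.2500, f(x_5) = 3.490343, coefficient = 2
x_6 = 1.3500, f(x_6) = 3.857426, coefficient = 2
x_7 = 1.4500, f(x_7) = 4.263115, coefficient = 2
x_8 = 1.5500, f(x_8) = 4.711470, coefficient = 2
x_9 = 1.6500, f(x_9) = 5.206980, coefficient = 2
x_10 = 1.7500, f(x_10) = 5.754603, coefficient = 1

I ≈ (0.100000/2) × 72.812670 = 3.640633
Exact value: 3.637603
Error: 0.003031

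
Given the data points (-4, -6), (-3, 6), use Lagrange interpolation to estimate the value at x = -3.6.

Lagrange interpolation formula:
P(x) = Σ yᵢ × Lᵢ(x)
where Lᵢ(x) = Π_{j≠i} (x - xⱼ)/(xᵢ - xⱼ)

L_0(-3.6) = (-3.6 - (-3))/(-4 - (-3)) = 0.600000
L_1(-3.6) = (-3.6 - (-4))/(-3 - (-4)) = 0.400000

P(-3.6) = (-6)×L_0(-3.6) + 6×L_1(-3.6)
P(-3.6) = -1.200000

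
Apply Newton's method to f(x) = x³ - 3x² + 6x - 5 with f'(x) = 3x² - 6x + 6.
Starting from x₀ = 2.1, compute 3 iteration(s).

f(x) = x³ - 3x² + 6x - 5
f'(x) = 3x² - 6x + 6
x₀ = 2.1

Newton-Raphson formula: x_{n+1} = x_n - f(x_n)/f'(x_n)

Iteration 1:
  f(2.100000) = 3.631000
  f'(2.100000) = 6.630000
  x_1 = 2.100000 - 3.631000/6.630000 = 1.552338
Iteration 2:
  f(1.552338) = 0.825519
  f'(1.552338) = 3.915231
  x_2 = 1.552338 - 0.825519/3.915231 = 1.341490
Iteration 3:
  f(1.341490) = 0.064292
  f'(1.341490) = 3.349846
  x_3 = 1.341490 - 0.064292/3.349846 = 1.322297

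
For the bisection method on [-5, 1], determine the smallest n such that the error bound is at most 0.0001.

We need (b-a)/2^n ≤ 0.0001
(1 - (-5))/2^n ≤ 0.0001
6/2^n ≤ 0.0001
2^n ≥ 60000
n ≥ log₂(60000) = 15.87
n ≥ 16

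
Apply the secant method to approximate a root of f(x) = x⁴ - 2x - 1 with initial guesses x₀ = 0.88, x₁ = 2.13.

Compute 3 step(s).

f(x) = x⁴ - 2x - 1
x₀ = 0.88, x₁ = 2.13

Secant formula: x_{n+1} = x_n - f(x_n)(x_n - x_{n-1})/(f(x_n) - f(x_{n-1}))

Iteration 1:
  f(0.880000) = -2.160305
  f(2.130000) = 15.323462
  x_2 = 2.130000 - 15.323462×(2.130000 - 0.880000)/(15.323462 - (-2.160305))
       = 1.034451
Iteration 2:
  f(2.130000) = 15.323462
  f(1.034451) = -1.923812
  x_3 = 1.034451 - (-1.923812)×(1.034451 - 2.130000)/(-1.923812 - 15.323462)
       = 1.156652
Iteration 3:
  f(1.034451) = -1.923812
  f(1.156652) = -1.523480
  x_4 = 1.156652 - (-1.523480)×(1.156652 - 1.034451)/(-1.523480 - (-1.923812))
       = 1.621691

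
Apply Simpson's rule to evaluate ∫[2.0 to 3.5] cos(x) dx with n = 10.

f(x) = cos(x)
a = 2.0, b = 3.5, n = 10
h = (b - a)/n = 0.150000

Simpson's rule: (h/3)[f(x₀) + 4f(x₁) + 2f(x₂) + ... + f(xₙ)]

x_0 = 2.0000, f(x_0) = -0.416147, coefficient = 1
x_1 = 2.1500, f(x_1) = -0.547358, coefficient = 4
x_2 = 2.3000, f(x_2) = -0.666276, coefficient = 2
x_3 = 2.4500, f(x_3) = -0.770231, coefficient = 4
x_4 = 2.6000, f(x_4) = -0.856889, coefficient = 2
x_5 = 2.7500, f(x_5) = -0.924302, coefficient = 4
x_6 = 2.9000, f(x_6) = -0.970958, coefficient = 2
x_7 = 3.0500, f(x_7) = -0.995808, coefficient = 4
x_8 = 3.2000, f(x_8) = -0.998295, coefficient = 2
x_9 = 3.3500, f(x_9) = -0.978362, coefficient = 4
x_10 = 3.5000, f(x_10) = -0.936457, coefficient = 1

I ≈ (0.150000/3) × -25.201684 = -1.260084
Exact value: -1.260081
Error: 0.000004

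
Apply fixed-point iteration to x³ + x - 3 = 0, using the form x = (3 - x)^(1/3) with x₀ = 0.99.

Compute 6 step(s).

Equation: x³ + x - 3 = 0
Fixed-point form: x = (3 - x)^(1/3)
x₀ = 0.99

x_1 = g(0.990000) = 1.262017
x_2 = g(1.262017) = 1.202306
x_3 = g(1.202306) = 1.215921
x_4 = g(1.215921) = 1.212843
x_5 = g(1.212843) = 1.213540
x_6 = g(1.213540) = 1.213383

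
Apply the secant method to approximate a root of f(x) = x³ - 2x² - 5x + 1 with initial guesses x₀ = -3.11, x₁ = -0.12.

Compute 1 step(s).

f(x) = x³ - 2x² - 5x + 1
x₀ = -3.11, x₁ = -0.12

Secant formula: x_{n+1} = x_n - f(x_n)(x_n - x_{n-1})/(f(x_n) - f(x_{n-1}))

Iteration 1:
  f(-3.110000) = -32.874431
  f(-0.120000) = 1.569472
  x_2 = -0.120000 - 1.569472×(-0.120000 - (-3.110000))/(1.569472 - (-32.874431))
       = -0.256242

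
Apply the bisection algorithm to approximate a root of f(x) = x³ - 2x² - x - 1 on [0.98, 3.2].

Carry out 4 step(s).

f(x) = x³ - 2x² - x - 1
Initial interval: [0.98, 3.2]

Iteration 1:
  c_1 = (0.980000 + 3.200000)/2 = 2.090000
  f(c_1) = f(2.090000) = -2.696871
  f(a) × f(c) ≥ 0, new interval: [2.090000, 3.200000]
Iteration 2:
  c_2 = (2.090000 + 3.200000)/2 = 2.645000
  f(c_2) = f(2.645000) = 0.867436
  f(a) × f(c) < 0, new interval: [2.090000, 2.645000]
Iteration 3:
  c_3 = (2.090000 + 2.645000)/2 = 2.367500
  f(c_3) = f(2.367500) = -1.307642
  f(a) × f(c) ≥ 0, new interval: [2.367500, 2.645000]
Iteration 4:
  c_4 = (2.367500 + 2.645000)/2 = 2.506250
  f(c_4) = f(2.506250) = -0.326347
  f(a) × f(c) ≥ 0, new interval: [2.506250, 2.645000]

After 4 iteration(s), the approximation is c_4 = 2.506250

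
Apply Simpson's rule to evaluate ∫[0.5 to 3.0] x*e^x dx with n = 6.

f(x) = x*e^x
a = 0.5, b = 3.0, n = 6
h = (b - a)/n = 0.416667

Simpson's rule: (h/3)[f(x₀) + 4f(x₁) + 2f(x₂) + ... + f(xₙ)]

x_0 = 0.5000, f(x_0) = 0.824361, coefficient = 1
x_1 = 0.9167, f(x_1) = 2.292528, coefficient = 4
x_2 = 1.3333, f(x_2) = 5.058224, coefficient = 2
x_3 = 1.7500, f(x_3) = 10.070555, coefficient = 4
x_4 = 2.1667, f(x_4) = 18.913133, coefficient = 2
x_5 = 2.5833, f(x_5) = 34.206439, coefficient = 4
x_6 = 3.0000, f(x_6) = 60.256611, coefficient = 1

I ≈ (0.416667/3) × 295.301772 = 41.014135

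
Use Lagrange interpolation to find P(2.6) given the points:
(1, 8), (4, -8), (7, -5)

Lagrange interpolation formula:
P(x) = Σ yᵢ × Lᵢ(x)
where Lᵢ(x) = Π_{j≠i} (x - xⱼ)/(xᵢ - xⱼ)

L_0(2.6) = (2.6 - 4)/(1 - 4) × (2.6 - 7)/(1 - 7) = 0.342222
L_1(2.6) = (2.6 - 1)/(4 - 1) × (2.6 - 7)/(4 - 7) = 0.782222
L_2(2.6) = (2.6 - 1)/(7 - 1) × (2.6 - 4)/(7 - 4) = -0.124444

P(2.6) = 8×L_0(2.6) + (-8)×L_1(2.6) + (-5)×L_2(2.6)
P(2.6) = -2.897778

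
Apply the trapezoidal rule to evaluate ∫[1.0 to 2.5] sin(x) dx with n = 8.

f(x) = sin(x)
a = 1.0, b = 2.5, n = 8
h = (b - a)/n = 0.187500

Trapezoidal rule: (h/2)[f(x₀) + 2f(x₁) + 2f(x₂) + ... + f(xₙ)]

x_0 = 1.0000, f(x_0) = 0.841471, coefficient = 1
x_1 = 1.1875, f(x_1) = 0.927437, coefficient = 2
x_2 = 1.3750, f(x_2) = 0.980893, coefficient = 2
x_3 = 1.5625, f(x_3) = 0.999966, coefficient = 2
x_4 = 1.7500, f(x_4) = 0.983986, coefficient = 2
x_5 = 1.9375, f(x_5) = 0.933514, coefficient = 2
x_6 = 2.1250, f(x_6) = 0.850320, coefficient = 2
x_7 = 2.3125, f(x_7) = 0.737319, coefficient = 2
x_8 = 2.5000, f(x_8) = 0.598472, coefficient = 1

I ≈ (0.187500/2) × 14.266812 = 1.337514
Exact value: 1.341446
Error: 0.003932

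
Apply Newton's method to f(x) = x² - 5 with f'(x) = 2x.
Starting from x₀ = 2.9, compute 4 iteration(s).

f(x) = x² - 5
f'(x) = 2x
x₀ = 2.9

Newton-Raphson formula: x_{n+1} = x_n - f(x_n)/f'(x_n)

Iteration 1:
  f(2.900000) = 3.410000
  f'(2.900000) = 5.800000
  x_1 = 2.900000 - 3.410000/5.800000 = 2.312069
Iteration 2:
  f(2.312069) = 0.345663
  f'(2.312069) = 4.624138
  x_2 = 2.312069 - 0.345663/4.624138 = 2.237317
Iteration 3:
  f(2.237317) = 0.005588
  f'(2.237317) = 4.474634
  x_3 = 2.237317 - 0.005588/4.474634 = 2.236068
Iteration 4:
  f(2.236068) = 0.000002
  f'(2.236068) = 4.472137
  x_4 = 2.236068 - 0.000002/4.472137 = 2.236068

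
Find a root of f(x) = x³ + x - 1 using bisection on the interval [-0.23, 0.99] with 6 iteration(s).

f(x) = x³ + x - 1
Initial interval: [-0.23, 0.99]

Iteration 1:
  c_1 = (-0.230000 + 0.990000)/2 = 0.380000
  f(c_1) = f(0.380000) = -0.565128
  f(a) × f(c) ≥ 0, new interval: [0.380000, 0.990000]
Iteration 2:
  c_2 = (0.380000 + 0.990000)/2 = 0.685000
  f(c_2) = f(0.685000) = 0.006419
  f(a) × f(c) < 0, new interval: [0.380000, 0.685000]
Iteration 3:
  c_3 = (0.380000 + 0.685000)/2 = 0.532500
  f(c_3) = f(0.532500) = -0.316506
  f(a) × f(c) ≥ 0, new interval: [0.532500, 0.685000]
Iteration 4:
  c_4 = (0.532500 + 0.685000)/2 = 0.608750
  f(c_4) = f(0.608750) = -0.165662
  f(a) × f(c) ≥ 0, new interval: [0.608750, 0.685000]
Iteration 5:
  c_5 = (0.608750 + 0.685000)/2 = 0.646875
  f(c_5) = f(0.646875) = -0.082442
  f(a) × f(c) ≥ 0, new interval: [0.646875, 0.685000]
Iteration 6:
  c_6 = (0.646875 + 0.685000)/2 = 0.665938
  f(c_6) = f(0.665938) = -0.038737
  f(a) × f(c) ≥ 0, new interval: [0.665938, 0.685000]

After 6 iteration(s), the approximation is c_6 = 0.665938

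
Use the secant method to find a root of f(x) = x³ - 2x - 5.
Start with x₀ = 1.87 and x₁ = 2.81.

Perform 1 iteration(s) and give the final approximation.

f(x) = x³ - 2x - 5
x₀ = 1.87, x₁ = 2.81

Secant formula: x_{n+1} = x_n - f(x_n)(x_n - x_{n-1})/(f(x_n) - f(x_{n-1}))

Iteration 1:
  f(1.870000) = -2.200797
  f(2.810000) = 11.568041
  x_2 = 2.810000 - 11.568041×(2.810000 - 1.870000)/(11.568041 - (-2.200797))
       = 2.020249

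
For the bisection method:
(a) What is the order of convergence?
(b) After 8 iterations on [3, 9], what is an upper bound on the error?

(a) Bisection has linear (order 1) convergence; the error is halved each step.

(b) Error bound = (b-a)/2^n = (9 - 3)/2^{8}
    = 6/2^{8}

(a) 1 (linear); (b) error ≤ 2.34e-02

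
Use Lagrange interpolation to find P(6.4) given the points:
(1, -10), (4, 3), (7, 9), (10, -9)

Lagrange interpolation formula:
P(x) = Σ yᵢ × Lᵢ(x)
where Lᵢ(x) = Π_{j≠i} (x - xⱼ)/(xᵢ - xⱼ)

L_0(6.4) = (6.4 - 4)/(1 - 4) × (6.4 - 7)/(1 - 7) × (6.4 - 10)/(1 - 10) = -0.032000
L_1(6.4) = (6.4 - 1)/(4 - 1) × (6.4 - 7)/(4 - 7) × (6.4 - 10)/(4 - 10) = 0.216000
L_2(6.4) = (6.4 - 1)/(7 - 1) × (6.4 - 4)/(7 - 4) × (6.4 - 10)/(7 - 10) = 0.864000
L_3(6.4) = (6.4 - 1)/(10 - 1) × (6.4 - 4)/(10 - 4) × (6.4 - 7)/(10 - 7) = -0.048000

P(6.4) = (-10)×L_0(6.4) + 3×L_1(6.4) + 9×L_2(6.4) + (-9)×L_3(6.4)
P(6.4) = 9.176000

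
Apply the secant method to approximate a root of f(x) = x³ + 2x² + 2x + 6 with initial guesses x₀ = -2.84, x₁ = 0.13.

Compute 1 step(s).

f(x) = x³ + 2x² + 2x + 6
x₀ = -2.84, x₁ = 0.13

Secant formula: x_{n+1} = x_n - f(x_n)(x_n - x_{n-1})/(f(x_n) - f(x_{n-1}))

Iteration 1:
  f(-2.840000) = -6.455104
  f(0.130000) = 6.295997
  x_2 = 0.130000 - 6.295997×(0.130000 - (-2.840000))/(6.295997 - (-6.455104))
       = -1.336470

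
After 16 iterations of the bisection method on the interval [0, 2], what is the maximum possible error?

Bisection error bound: |error| ≤ (b-a)/2^n
|error| ≤ (2 - 0)/2^16 = 2/2^16
|error| ≤ 0.0000305176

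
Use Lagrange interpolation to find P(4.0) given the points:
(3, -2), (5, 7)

Lagrange interpolation formula:
P(x) = Σ yᵢ × Lᵢ(x)
where Lᵢ(x) = Π_{j≠i} (x - xⱼ)/(xᵢ - xⱼ)

L_0(4.0) = (4.0 - 5)/(3 - 5) = 0.500000
L_1(4.0) = (4.0 - 3)/(5 - 3) = 0.500000

P(4.0) = (-2)×L_0(4.0) + 7×L_1(4.0)
P(4.0) = 2.500000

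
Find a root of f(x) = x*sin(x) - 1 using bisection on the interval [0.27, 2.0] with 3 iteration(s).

f(x) = x*sin(x) - 1
Initial interval: [0.27, 2.0]

Iteration 1:
  c_1 = (0.270000 + 2.000000)/2 = 1.135000
  f(c_1) = f(1.135000) = 0.028916
  f(a) × f(c) < 0, new interval: [0.270000, 1.135000]
Iteration 2:
  c_2 = (0.270000 + 1.135000)/2 = 0.702500
  f(c_2) = f(0.702500) = -0.546095
  f(a) × f(c) ≥ 0, new interval: [0.702500, 1.135000]
Iteration 3:
  c_3 = (0.702500 + 1.135000)/2 = 0.918750
  f(c_3) = f(0.918750) = -0.269737
  f(a) × f(c) ≥ 0, new interval: [0.918750, 1.135000]

After 3 iteration(s), the approximation is c_3 = 0.918750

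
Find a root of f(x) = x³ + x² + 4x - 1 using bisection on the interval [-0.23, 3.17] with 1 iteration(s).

f(x) = x³ + x² + 4x - 1
Initial interval: [-0.23, 3.17]

Iteration 1:
  c_1 = (-0.230000 + 3.170000)/2 = 1.470000
  f(c_1) = f(1.470000) = 10.217423
  f(a) × f(c) < 0, new interval: [-0.230000, 1.470000]

After 1 iteration(s), the approximation is c_1 = 1.470000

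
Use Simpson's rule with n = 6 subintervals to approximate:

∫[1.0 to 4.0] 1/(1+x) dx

f(x) = 1/(1+x)
a = 1.0, b = 4.0, n = 6
h = (b - a)/n = 0.500000

Simpson's rule: (h/3)[f(x₀) + 4f(x₁) + 2f(x₂) + ... + f(xₙ)]

x_0 = 1.0000, f(x_0) = 0.500000, coefficient = 1
x_1 = 1.5000, f(x_1) = 0.400000, coefficient = 4
x_2 = 2.0000, f(x_2) = 0.333333, coefficient = 2
x_3 = 2.5000, f(x_3) = 0.285714, coefficient = 4
x_4 = 3.0000, f(x_4) = 0.250000, coefficient = 2
x_5 = 3.5000, f(x_5) = 0.222222, coefficient = 4
x_6 = 4.0000, f(x_6) = 0.200000, coefficient = 1

I ≈ (0.500000/3) × 5.498413 = 0.916402
Exact value: 0.916291
Error: 0.000111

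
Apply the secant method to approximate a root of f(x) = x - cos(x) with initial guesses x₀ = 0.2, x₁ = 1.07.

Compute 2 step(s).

f(x) = x - cos(x)
x₀ = 0.2, x₁ = 1.07

Secant formula: x_{n+1} = x_n - f(x_n)(x_n - x_{n-1})/(f(x_n) - f(x_{n-1}))

Iteration 1:
  f(0.200000) = -0.780067
  f(1.070000) = 0.589876
  x_2 = 1.070000 - 0.589876×(1.070000 - 0.200000)/(0.589876 - (-0.780067))
       = 0.695392
Iteration 2:
  f(1.070000) = 0.589876
  f(0.695392) = -0.072411
  x_3 = 0.695392 - (-0.072411)×(0.695392 - 1.070000)/(-0.072411 - 0.589876)
       = 0.736349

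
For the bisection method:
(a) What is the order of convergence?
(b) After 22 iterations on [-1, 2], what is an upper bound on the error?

(a) Bisection has linear (order 1) convergence; the error is halved each step.

(b) Error bound = (b-a)/2^n = (2 - (-1))/2^{22}
    = 3/2^{22}

(a) 1 (linear); (b) error ≤ 7.15e-07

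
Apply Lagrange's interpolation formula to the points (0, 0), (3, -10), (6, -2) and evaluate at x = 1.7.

Lagrange interpolation formula:
P(x) = Σ yᵢ × Lᵢ(x)
where Lᵢ(x) = Π_{j≠i} (x - xⱼ)/(xᵢ - xⱼ)

L_0(1.7) = (1.7 - 3)/(0 - 3) × (1.7 - 6)/(0 - 6) = 0.310556
L_1(1.7) = (1.7 - 0)/(3 - 0) × (1.7 - 6)/(3 - 6) = 0.812222
L_2(1.7) = (1.7 - 0)/(6 - 0) × (1.7 - 3)/(6 - 3) = -0.122778

P(1.7) = 0×L_0(1.7) + (-10)×L_1(1.7) + (-2)×L_2(1.7)
P(1.7) = -7.876667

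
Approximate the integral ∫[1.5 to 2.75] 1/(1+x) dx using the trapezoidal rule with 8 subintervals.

f(x) = 1/(1+x)
a = 1.5, b = 2.75, n = 8
h = (b - a)/n = 0.156250

Trapezoidal rule: (h/2)[f(x₀) + 2f(x₁) + 2f(x₂) + ... + f(xₙ)]

x_0 = 1.5000, f(x_0) = 0.400000, coefficient = 1
x_1 = 1.6562, f(x_1) = 0.376471, coefficient = 2
x_2 = 1.8125, f(x_2) = 0.355556, coefficient = 2
x_3 = 1.9688, f(x_3) = 0.336842, coefficient = 2
x_4 = 2.1250, f(x_4) = 0.320000, coefficient = 2
x_5 = 2.2812, f(x_5) = 0.304762, coefficient = 2
x_6 = 2.4375, f(x_6) = 0.290909, coefficient = 2
x_7 = 2.5938, f(x_7) = 0.278261, coefficient = 2
x_8 = 2.7500, f(x_8) = 0.266667, coefficient = 1

I ≈ (0.156250/2) × 5.192267 = 0.405646
Exact value: 0.405465
Error: 0.000181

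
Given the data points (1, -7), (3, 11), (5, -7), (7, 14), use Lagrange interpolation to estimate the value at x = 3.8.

Lagrange interpolation formula:
P(x) = Σ yᵢ × Lᵢ(x)
where Lᵢ(x) = Π_{j≠i} (x - xⱼ)/(xᵢ - xⱼ)

L_0(3.8) = (3.8 - 3)/(1 - 3) × (3.8 - 5)/(1 - 5) × (3.8 - 7)/(1 - 7) = -0.064000
L_1(3.8) = (3.8 - 1)/(3 - 1) × (3.8 - 5)/(3 - 5) × (3.8 - 7)/(3 - 7) = 0.672000
L_2(3.8) = (3.8 - 1)/(5 - 1) × (3.8 - 3)/(5 - 3) × (3.8 - 7)/(5 - 7) = 0.448000
L_3(3.8) = (3.8 - 1)/(7 - 1) × (3.8 - 3)/(7 - 3) × (3.8 - 5)/(7 - 5) = -0.056000

P(3.8) = (-7)×L_0(3.8) + 11×L_1(3.8) + (-7)×L_2(3.8) + 14×L_3(3.8)
P(3.8) = 3.920000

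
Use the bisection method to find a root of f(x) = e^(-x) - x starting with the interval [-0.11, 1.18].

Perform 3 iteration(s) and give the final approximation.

f(x) = e^(-x) - x
Initial interval: [-0.11, 1.18]

Iteration 1:
  c_1 = (-0.110000 + 1.180000)/2 = 0.535000
  f(c_1) = f(0.535000) = 0.050669
  f(a) × f(c) ≥ 0, new interval: [0.535000, 1.180000]
Iteration 2:
  c_2 = (0.535000 + 1.180000)/2 = 0.857500
  f(c_2) = f(0.857500) = -0.433279
  f(a) × f(c) < 0, new interval: [0.535000, 0.857500]
Iteration 3:
  c_3 = (0.535000 + 0.857500)/2 = 0.696250
  f(c_3) = f(0.696250) = -0.197799
  f(a) × f(c) < 0, new interval: [0.535000, 0.696250]

After 3 iteration(s), the approximation is c_3 = 0.696250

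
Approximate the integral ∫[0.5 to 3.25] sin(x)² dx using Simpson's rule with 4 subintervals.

f(x) = sin(x)²
a = 0.5, b = 3.25, n = 4
h = (b - a)/n = 0.687500

Simpson's rule: (h/3)[f(x₀) + 4f(x₁) + 2f(x₂) + ... + f(xₙ)]

x_0 = 0.5000, f(x_0) = 0.229849, coefficient = 1
x_1 = 1.1875, f(x_1) = 0.860139, coefficient = 4
x_2 = 1.8750, f(x_2) = 0.910280, coefficient = 2
x_3 = 2.5625, f(x_3) = 0.299499, coefficient = 4
x_4 = 3.2500, f(x_4) = 0.011706, coefficient = 1

I ≈ (0.687500/3) × 6.700666 = 1.535569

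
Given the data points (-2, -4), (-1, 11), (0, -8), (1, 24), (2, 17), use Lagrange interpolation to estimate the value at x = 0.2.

Lagrange interpolation formula:
P(x) = Σ yᵢ × Lᵢ(x)
where Lᵢ(x) = Π_{j≠i} (x - xⱼ)/(xᵢ - xⱼ)

L_0(0.2) = (0.2 - (-1))/(-2 - (-1)) × (0.2 - 0)/(-2 - 0) × (0.2 - 1)/(-2 - 1) × (0.2 - 2)/(-2 - 2) = 0.014400
L_1(0.2) = (0.2 - (-2))/(-1 - (-2)) × (0.2 - 0)/(-1 - 0) × (0.2 - 1)/(-1 - 1) × (0.2 - 2)/(-1 - 2) = -0.105600
L_2(0.2) = (0.2 - (-2))/(0 - (-2)) × (0.2 - (-1))/(0 - (-1)) × (0.2 - 1)/(0 - 1) × (0.2 - 2)/(0 - 2) = 0.950400
L_3(0.2) = (0.2 - (-2))/(1 - (-2)) × (0.2 - (-1))/(1 - (-1)) × (0.2 - 0)/(1 - 0) × (0.2 - 2)/(1 - 2) = 0.158400
L_4(0.2) = (0.2 - (-2))/(2 - (-2)) × (0.2 - (-1))/(2 - (-1)) × (0.2 - 0)/(2 - 0) × (0.2 - 1)/(2 - 1) = -0.017600

P(0.2) = (-4)×L_0(0.2) + 11×L_1(0.2) + (-8)×L_2(0.2) + 24×L_3(0.2) + 17×L_4(0.2)
P(0.2) = -5.320000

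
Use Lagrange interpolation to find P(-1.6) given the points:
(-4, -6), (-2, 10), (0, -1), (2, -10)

Lagrange interpolation formula:
P(x) = Σ yᵢ × Lᵢ(x)
where Lᵢ(x) = Π_{j≠i} (x - xⱼ)/(xᵢ - xⱼ)

L_0(-1.6) = (-1.6 - (-2))/(-4 - (-2)) × (-1.6 - 0)/(-4 - 0) × (-1.6 - 2)/(-4 - 2) = -0.048000
L_1(-1.6) = (-1.6 - (-4))/(-2 - (-4)) × (-1.6 - 0)/(-2 - 0) × (-1.6 - 2)/(-2 - 2) = 0.864000
L_2(-1.6) = (-1.6 - (-4))/(0 - (-4)) × (-1.6 - (-2))/(0 - (-2)) × (-1.6 - 2)/(0 - 2) = 0.216000
L_3(-1.6) = (-1.6 - (-4))/(2 - (-4)) × (-1.6 - (-2))/(2 - (-2)) × (-1.6 - 0)/(2 - 0) = -0.032000

P(-1.6) = (-6)×L_0(-1.6) + 10×L_1(-1.6) + (-1)×L_2(-1.6) + (-10)×L_3(-1.6)
P(-1.6) = 9.032000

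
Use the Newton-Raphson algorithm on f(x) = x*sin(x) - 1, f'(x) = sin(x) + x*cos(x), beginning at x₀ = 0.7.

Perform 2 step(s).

f(x) = x*sin(x) - 1
f'(x) = sin(x) + x*cos(x)
x₀ = 0.7

Newton-Raphson formula: x_{n+1} = x_n - f(x_n)/f'(x_n)

Iteration 1:
  f(0.700000) = -0.549048
  f'(0.700000) = 1.179607
  x_1 = 0.700000 - (-0.549048)/1.179607 = 1.165450
Iteration 2:
  f(1.165450) = 0.071008
  f'(1.165450) = 1.378546
  x_2 = 1.165450 - 0.071008/1.378546 = 1.113940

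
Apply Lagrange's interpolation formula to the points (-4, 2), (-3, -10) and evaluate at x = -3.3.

Lagrange interpolation formula:
P(x) = Σ yᵢ × Lᵢ(x)
where Lᵢ(x) = Π_{j≠i} (x - xⱼ)/(xᵢ - xⱼ)

L_0(-3.3) = (-3.3 - (-3))/(-4 - (-3)) = 0.300000
L_1(-3.3) = (-3.3 - (-4))/(-3 - (-4)) = 0.700000

P(-3.3) = 2×L_0(-3.3) + (-10)×L_1(-3.3)
P(-3.3) = -6.400000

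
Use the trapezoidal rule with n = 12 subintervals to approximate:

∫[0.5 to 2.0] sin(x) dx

f(x) = sin(x)
a = 0.5, b = 2.0, n = 12
h = (b - a)/n = 0.125000

Trapezoidal rule: (h/2)[f(x₀) + 2f(x₁) + 2f(x₂) + ... + f(xₙ)]

x_0 = 0.5000, f(x_0) = 0.479426, coefficient = 1
x_1 = 0.6250, f(x_1) = 0.585097, coefficient = 2
x_2 = 0.7500, f(x_2) = 0.681639, coefficient = 2
x_3 = 0.8750, f(x_3) = 0.767544, coefficient = 2
x_4 = 1.0000, f(x_4) = 0.841471, coefficient = 2
x_5 = 1.1250, f(x_5) = 0.902268, coefficient = 2
x_6 = 1.2500, f(x_6) = 0.948985, coefficient = 2
x_7 = 1.3750, f(x_7) = 0.980893, coefficient = 2
x_8 = 1.5000, f(x_8) = 0.997495, coefficient = 2
x_9 = 1.6250, f(x_9) = 0.998531, coefficient = 2
x_10 = 1.7500, f(x_10) = 0.983986, coefficient = 2
x_11 = 1.8750, f(x_11) = 0.954086, coefficient = 2
x_12 = 2.0000, f(x_12) = 0.909297, coefficient = 1

I ≈ (0.125000/2) × 20.672711 = 1.292044
Exact value: 1.293729
Error: 0.001685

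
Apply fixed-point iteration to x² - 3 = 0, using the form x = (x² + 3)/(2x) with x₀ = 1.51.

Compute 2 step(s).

Equation: x² - 3 = 0
Fixed-point form: x = (x² + 3)/(2x)
x₀ = 1.51

x_1 = g(1.510000) = 1.748377
x_2 = g(1.748377) = 1.732127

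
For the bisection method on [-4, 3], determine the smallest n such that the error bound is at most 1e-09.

We need (b-a)/2^n ≤ 1e-09
(3 - (-4))/2^n ≤ 1e-09
7/2^n ≤ 1e-09
2^n ≥ 7000000000
n ≥ log₂(7000000000) = 32.70
n ≥ 33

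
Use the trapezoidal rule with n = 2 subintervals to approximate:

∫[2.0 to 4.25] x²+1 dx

f(x) = x²+1
a = 2.0, b = 4.25, n = 2
h = (b - a)/n = 1.125000

Trapezoidal rule: (h/2)[f(x₀) + 2f(x₁) + 2f(x₂) + ... + f(xₙ)]

x_0 = 2.0000, f(x_0) = 5.000000, coefficient = 1
x_1 = 3.1250, f(x_1) = 10.765625, coefficient = 2
x_2 = 4.2500, f(x_2) = 19.062500, coefficient = 1

I ≈ (1.125000/2) × 45.593750 = 25.646484
Exact value: 25.171875
Error: 0.474609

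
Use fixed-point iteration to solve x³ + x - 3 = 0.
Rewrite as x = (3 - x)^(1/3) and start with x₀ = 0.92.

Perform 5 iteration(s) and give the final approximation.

Equation: x³ + x - 3 = 0
Fixed-point form: x = (3 - x)^(1/3)
x₀ = 0.92

x_1 = g(0.920000) = 1.276501
x_2 = g(1.276501) = 1.198957
x_3 = g(1.198957) = 1.216675
x_4 = g(1.216675) = 1.212672
x_5 = g(1.212672) = 1.213579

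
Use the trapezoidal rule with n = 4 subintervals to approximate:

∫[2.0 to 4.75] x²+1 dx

f(x) = x²+1
a = 2.0, b = 4.75, n = 4
h = (b - a)/n = 0.687500

Trapezoidal rule: (h/2)[f(x₀) + 2f(x₁) + 2f(x₂) + ... + f(xₙ)]

x_0 = 2.0000, f(x_0) = 5.000000, coefficient = 1
x_1 = 2.6875, f(x_1) = 8.222656, coefficient = 2
x_2 = 3.3750, f(x_2) = 12.390625, coefficient = 2
x_3 = 4.0625, f(x_3) = 17.503906, coefficient = 2
x_4 = 4.7500, f(x_4) = 23.562500, coefficient = 1

I ≈ (0.687500/2) × 104.796875 = 36.023926
Exact value: 35.807292
Error: 0.216634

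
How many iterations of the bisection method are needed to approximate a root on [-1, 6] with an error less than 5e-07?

We need (b-a)/2^n ≤ 5e-07
(6 - (-1))/2^n ≤ 5e-07
7/2^n ≤ 5e-07
2^n ≥ 14000000
n ≥ log₂(14000000) = 23.74
n ≥ 24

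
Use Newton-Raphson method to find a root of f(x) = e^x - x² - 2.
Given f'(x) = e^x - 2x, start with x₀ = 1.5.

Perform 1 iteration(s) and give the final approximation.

f(x) = e^x - x² - 2
f'(x) = e^x - 2x
x₀ = 1.5

Newton-Raphson formula: x_{n+1} = x_n - f(x_n)/f'(x_n)

Iteration 1:
  f(1.500000) = 0.231689
  f'(1.500000) = 1.481689
  x_1 = 1.500000 - 0.231689/1.481689 = 1.343632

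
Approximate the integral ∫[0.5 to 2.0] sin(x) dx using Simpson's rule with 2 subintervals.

f(x) = sin(x)
a = 0.5, b = 2.0, n = 2
h = (b - a)/n = 0.750000

Simpson's rule: (h/3)[f(x₀) + 4f(x₁) + 2f(x₂) + ... + f(xₙ)]

x_0 = 0.5000, f(x_0) = 0.479426, coefficient = 1
x_1 = 1.2500, f(x_1) = 0.948985, coefficient = 4
x_2 = 2.0000, f(x_2) = 0.909297, coefficient = 1

I ≈ (0.750000/3) × 5.184661 = 1.296165
Exact value: 1.293729
Error: 0.002436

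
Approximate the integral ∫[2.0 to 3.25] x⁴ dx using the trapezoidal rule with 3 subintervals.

f(x) = x⁴
a = 2.0, b = 3.25, n = 3
h = (b - a)/n = 0.416667

Trapezoidal rule: (h/2)[f(x₀) + 2f(x₁) + 2f(x₂) + ... + f(xₙ)]

x_0 = 2.0000, f(x_0) = 16.000000, coefficient = 1
x_1 = 2.4167, f(x_1) = 34.108845, coefficient = 2
x_2 = 2.8333, f(x_2) = 64.445216, coefficient = 2
x_3 = 3.2500, f(x_3) = 111.566406, coefficient = 1

I ≈ (0.416667/2) × 324.674527 = 67.640527
Exact value: 66.118164
Error: 1.522362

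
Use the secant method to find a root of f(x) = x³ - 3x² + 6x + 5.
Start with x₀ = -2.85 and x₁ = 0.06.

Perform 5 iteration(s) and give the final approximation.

f(x) = x³ - 3x² + 6x + 5
x₀ = -2.85, x₁ = 0.06

Secant formula: x_{n+1} = x_n - f(x_n)(x_n - x_{n-1})/(f(x_n) - f(x_{n-1}))

Iteration 1:
  f(-2.850000) = -59.616625
  f(0.060000) = 5.349416
  x_2 = 0.060000 - 5.349416×(0.060000 - (-2.850000))/(5.349416 - (-59.616625))
       = -0.179614
Iteration 2:
  f(0.060000) = 5.349416
  f(-0.179614) = 3.819735
  x_3 = -0.179614 - 3.819735×(-0.179614 - 0.060000)/(3.819735 - 5.349416)
       = -0.777951
Iteration 3:
  f(-0.179614) = 3.819735
  f(-0.777951) = -1.954146
  x_4 = -0.777951 - (-1.954146)×(-0.777951 - (-0.179614))/(-1.954146 - 3.819735)
       = -0.575446
Iteration 4:
  f(-0.777951) = -1.954146
  f(-0.575446) = 0.363356
  x_5 = -0.575446 - 0.363356×(-0.575446 - (-0.777951))/(0.363356 - (-1.954146))
       = -0.607196
Iteration 5:
  f(-0.575446) = 0.363356
  f(-0.607196) = 0.026894
  x_6 = -0.607196 - 0.026894×(-0.607196 - (-0.575446))/(0.026894 - 0.363356)
       = -0.609734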